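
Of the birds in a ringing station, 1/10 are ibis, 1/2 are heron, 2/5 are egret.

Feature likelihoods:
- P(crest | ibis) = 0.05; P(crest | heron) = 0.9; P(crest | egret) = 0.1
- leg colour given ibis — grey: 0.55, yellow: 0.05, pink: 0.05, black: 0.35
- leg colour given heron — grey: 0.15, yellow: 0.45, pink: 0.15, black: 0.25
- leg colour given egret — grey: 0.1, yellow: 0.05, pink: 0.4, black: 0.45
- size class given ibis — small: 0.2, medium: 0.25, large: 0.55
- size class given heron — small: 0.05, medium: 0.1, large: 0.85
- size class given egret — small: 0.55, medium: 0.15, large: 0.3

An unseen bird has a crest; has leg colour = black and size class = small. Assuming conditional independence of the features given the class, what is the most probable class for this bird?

ibis: 0.1 × 0.05 × 0.35 × 0.2 = 0.00035
heron: 0.5 × 0.9 × 0.25 × 0.05 = 0.005625
egret: 0.4 × 0.1 × 0.45 × 0.55 = 0.0099
Highest score → egret.

egret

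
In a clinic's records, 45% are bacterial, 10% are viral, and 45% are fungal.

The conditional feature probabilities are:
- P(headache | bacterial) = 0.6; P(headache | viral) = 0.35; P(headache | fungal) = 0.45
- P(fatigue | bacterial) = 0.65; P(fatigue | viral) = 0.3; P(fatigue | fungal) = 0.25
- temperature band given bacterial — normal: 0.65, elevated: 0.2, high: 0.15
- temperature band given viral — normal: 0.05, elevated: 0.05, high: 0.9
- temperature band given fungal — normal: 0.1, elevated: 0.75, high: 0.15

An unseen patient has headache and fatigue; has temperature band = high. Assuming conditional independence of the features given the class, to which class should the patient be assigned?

bacterial: 0.45 × 0.6 × 0.65 × 0.15 = 0.026325
viral: 0.1 × 0.35 × 0.3 × 0.9 = 0.00945
fungal: 0.45 × 0.45 × 0.25 × 0.15 = 0.00759375
Highest score → bacterial.

bacterial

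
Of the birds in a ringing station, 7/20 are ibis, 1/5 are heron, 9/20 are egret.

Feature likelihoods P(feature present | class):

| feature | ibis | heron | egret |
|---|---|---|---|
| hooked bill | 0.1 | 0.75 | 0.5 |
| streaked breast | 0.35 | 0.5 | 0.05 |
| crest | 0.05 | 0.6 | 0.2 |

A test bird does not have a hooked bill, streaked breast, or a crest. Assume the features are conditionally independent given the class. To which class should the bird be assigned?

ibis

ibis: 0.35 × (1−0.1) × (1−0.35) × (1−0.05) = 0.1945125
heron: 0.2 × (1−0.75) × (1−0.5) × (1−0.6) = 0.01
egret: 0.45 × (1−0.5) × (1−0.05) × (1−0.2) = 0.171
Highest score → ibis.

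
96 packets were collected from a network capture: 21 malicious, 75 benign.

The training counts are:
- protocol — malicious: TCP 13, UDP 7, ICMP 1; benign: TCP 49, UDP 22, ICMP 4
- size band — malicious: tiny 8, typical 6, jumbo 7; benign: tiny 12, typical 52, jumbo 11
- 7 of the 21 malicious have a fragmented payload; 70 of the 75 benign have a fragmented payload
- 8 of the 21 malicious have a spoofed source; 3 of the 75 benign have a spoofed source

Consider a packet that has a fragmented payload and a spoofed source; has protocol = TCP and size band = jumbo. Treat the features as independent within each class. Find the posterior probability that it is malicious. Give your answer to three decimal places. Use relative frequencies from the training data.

0.672

malicious: (21/96) × (13/21) × (7/21) × (7/21) × (8/21) ≈ 0.00573192
benign: (75/96) × (49/75) × (11/75) × (70/75) × (3/75) ≈ 0.00279481
P(malicious | x) = 0.00573192 / 0.00852673 ≈ 0.672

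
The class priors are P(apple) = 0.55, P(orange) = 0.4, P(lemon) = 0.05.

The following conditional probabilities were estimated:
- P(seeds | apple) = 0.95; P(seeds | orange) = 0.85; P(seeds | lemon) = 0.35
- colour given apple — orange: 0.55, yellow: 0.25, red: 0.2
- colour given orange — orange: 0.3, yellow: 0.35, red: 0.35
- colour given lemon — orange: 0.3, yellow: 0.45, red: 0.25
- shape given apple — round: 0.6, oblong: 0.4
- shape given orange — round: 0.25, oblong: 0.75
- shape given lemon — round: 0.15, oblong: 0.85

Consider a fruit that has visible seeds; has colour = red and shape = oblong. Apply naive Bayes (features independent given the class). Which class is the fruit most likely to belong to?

orange

apple: 0.55 × 0.95 × 0.2 × 0.4 = 0.0418
orange: 0.4 × 0.85 × 0.35 × 0.75 = 0.08925
lemon: 0.05 × 0.35 × 0.25 × 0.85 = 0.00371875
Highest score → orange.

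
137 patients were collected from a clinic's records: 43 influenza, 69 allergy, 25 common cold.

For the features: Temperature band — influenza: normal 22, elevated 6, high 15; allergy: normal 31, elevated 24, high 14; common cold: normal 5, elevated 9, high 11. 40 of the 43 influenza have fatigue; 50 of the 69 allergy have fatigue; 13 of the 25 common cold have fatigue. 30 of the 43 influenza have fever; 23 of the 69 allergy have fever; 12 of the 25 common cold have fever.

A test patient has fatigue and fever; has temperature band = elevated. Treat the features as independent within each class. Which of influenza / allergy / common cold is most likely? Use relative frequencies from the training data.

influenza: (43/137) × (6/43) × (40/43) × (30/43) ≈ 0.0284233
allergy: (69/137) × (24/69) × (50/69) × (23/69) ≈ 0.0423146
common cold: (25/137) × (9/25) × (13/25) × (12/25) ≈ 0.0163971
Highest score → allergy.

allergy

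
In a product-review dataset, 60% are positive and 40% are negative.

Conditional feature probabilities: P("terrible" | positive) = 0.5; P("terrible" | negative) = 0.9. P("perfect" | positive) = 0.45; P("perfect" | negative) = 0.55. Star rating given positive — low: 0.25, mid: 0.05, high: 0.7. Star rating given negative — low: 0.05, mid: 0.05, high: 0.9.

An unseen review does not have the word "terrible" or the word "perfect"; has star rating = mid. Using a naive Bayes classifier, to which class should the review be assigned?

positive

positive: 0.6 × (1−0.5) × (1−0.45) × 0.05 = 0.00825
negative: 0.4 × (1−0.9) × (1−0.55) × 0.05 = 0.0009
Highest score → positive.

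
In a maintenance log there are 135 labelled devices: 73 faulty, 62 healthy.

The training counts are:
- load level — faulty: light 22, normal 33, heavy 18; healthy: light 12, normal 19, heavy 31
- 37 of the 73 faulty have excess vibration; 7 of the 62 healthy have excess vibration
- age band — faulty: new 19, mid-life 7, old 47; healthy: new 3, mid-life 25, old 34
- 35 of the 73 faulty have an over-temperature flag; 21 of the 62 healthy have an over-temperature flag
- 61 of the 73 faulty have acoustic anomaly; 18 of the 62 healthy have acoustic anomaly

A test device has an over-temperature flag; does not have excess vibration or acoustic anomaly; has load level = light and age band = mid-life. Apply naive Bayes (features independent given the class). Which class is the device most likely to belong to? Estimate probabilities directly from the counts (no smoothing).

healthy

faulty: (73/135) × (22/73) × (36/73) × (7/73) × (35/73) × (12/73) ≈ 0.000607362
healthy: (62/135) × (12/62) × (55/62) × (25/62) × (21/62) × (44/62) ≈ 0.00764285
Highest score → healthy.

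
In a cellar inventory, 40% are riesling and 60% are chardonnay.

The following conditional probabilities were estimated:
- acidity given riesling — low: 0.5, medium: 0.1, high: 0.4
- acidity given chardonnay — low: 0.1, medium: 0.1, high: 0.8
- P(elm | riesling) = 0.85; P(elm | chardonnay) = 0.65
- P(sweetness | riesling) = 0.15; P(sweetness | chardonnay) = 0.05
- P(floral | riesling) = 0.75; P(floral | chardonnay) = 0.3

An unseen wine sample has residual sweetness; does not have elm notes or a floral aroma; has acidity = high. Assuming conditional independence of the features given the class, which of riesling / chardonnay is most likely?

riesling: 0.4 × 0.4 × (1−0.85) × 0.15 × (1−0.75) = 0.0009
chardonnay: 0.6 × 0.8 × (1−0.65) × 0.05 × (1−0.3) = 0.00588
Highest score → chardonnay.

chardonnay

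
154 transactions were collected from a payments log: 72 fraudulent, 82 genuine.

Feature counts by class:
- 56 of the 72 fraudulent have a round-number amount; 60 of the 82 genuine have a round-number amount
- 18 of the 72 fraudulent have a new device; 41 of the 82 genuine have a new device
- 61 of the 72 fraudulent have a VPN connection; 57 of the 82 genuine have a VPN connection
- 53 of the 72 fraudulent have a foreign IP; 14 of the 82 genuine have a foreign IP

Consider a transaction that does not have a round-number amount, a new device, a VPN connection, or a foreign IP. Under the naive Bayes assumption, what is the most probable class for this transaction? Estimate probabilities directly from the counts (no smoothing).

genuine

fraudulent: (72/154) × (16/72) × (54/72) × (11/72) × (19/72) ≈ 0.00314153
genuine: (82/154) × (22/82) × (41/82) × (25/82) × (68/82) ≈ 0.018059
Highest score → genuine.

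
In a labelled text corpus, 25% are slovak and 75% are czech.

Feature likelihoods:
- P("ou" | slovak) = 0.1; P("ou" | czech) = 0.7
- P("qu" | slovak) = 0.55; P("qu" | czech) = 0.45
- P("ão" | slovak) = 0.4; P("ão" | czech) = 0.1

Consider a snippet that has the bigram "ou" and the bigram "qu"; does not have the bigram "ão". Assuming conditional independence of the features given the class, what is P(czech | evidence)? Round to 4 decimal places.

0.9626

slovak: 0.25 × 0.1 × 0.55 × (1−0.4) = 0.00825
czech: 0.75 × 0.7 × 0.45 × (1−0.1) = 0.212625
P(czech | x) = 0.212625 / 0.220875 ≈ 0.9626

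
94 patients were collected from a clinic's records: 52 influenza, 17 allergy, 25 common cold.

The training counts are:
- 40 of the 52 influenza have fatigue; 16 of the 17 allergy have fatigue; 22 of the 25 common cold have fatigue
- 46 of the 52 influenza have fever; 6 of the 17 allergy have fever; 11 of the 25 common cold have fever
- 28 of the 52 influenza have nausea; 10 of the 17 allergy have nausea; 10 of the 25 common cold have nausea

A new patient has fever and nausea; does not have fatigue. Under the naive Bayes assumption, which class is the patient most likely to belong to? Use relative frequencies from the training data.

influenza

influenza: (52/94) × (12/52) × (46/52) × (28/52) ≈ 0.0608083
allergy: (17/94) × (1/17) × (6/17) × (10/17) ≈ 0.00220864
common cold: (25/94) × (3/25) × (11/25) × (10/25) ≈ 0.00561702
Highest score → influenza.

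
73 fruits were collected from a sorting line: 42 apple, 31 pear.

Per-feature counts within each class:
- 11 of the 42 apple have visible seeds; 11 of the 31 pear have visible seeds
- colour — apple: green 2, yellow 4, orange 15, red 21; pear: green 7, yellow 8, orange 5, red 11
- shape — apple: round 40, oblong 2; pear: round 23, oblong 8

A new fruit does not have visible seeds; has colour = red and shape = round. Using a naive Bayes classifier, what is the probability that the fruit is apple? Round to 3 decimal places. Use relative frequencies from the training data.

0.737

apple: (42/73) × (31/42) × (21/42) × (40/42) ≈ 0.202218
pear: (31/73) × (20/31) × (11/31) × (23/31) ≈ 0.0721281
P(apple | x) = 0.202218 / 0.2743461 ≈ 0.737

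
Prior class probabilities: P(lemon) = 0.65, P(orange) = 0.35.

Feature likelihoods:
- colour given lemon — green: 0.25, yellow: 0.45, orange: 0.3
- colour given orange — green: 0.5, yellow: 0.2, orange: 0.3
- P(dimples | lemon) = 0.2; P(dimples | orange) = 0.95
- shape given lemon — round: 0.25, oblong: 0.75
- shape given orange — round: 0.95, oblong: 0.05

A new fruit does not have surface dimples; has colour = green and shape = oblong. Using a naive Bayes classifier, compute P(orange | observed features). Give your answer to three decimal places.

0.004

lemon: 0.65 × 0.25 × (1−0.2) × 0.75 = 0.0975
orange: 0.35 × 0.5 × (1−0.95) × 0.05 = 0.0004375
P(orange | x) = 0.0004375 / 0.0979375 ≈ 0.004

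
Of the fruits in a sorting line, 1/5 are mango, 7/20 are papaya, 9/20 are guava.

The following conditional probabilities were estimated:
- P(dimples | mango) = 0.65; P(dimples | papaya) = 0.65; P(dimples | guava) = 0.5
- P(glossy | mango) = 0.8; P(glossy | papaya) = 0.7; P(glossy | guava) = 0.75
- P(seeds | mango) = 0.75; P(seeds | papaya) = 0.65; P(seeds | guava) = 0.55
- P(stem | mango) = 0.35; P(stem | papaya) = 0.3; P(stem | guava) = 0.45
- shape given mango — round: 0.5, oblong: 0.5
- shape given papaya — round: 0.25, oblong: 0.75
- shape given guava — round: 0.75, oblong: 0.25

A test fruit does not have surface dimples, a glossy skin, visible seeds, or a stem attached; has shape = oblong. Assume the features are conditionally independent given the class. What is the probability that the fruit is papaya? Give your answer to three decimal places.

0.594

mango: 0.2 × (1−0.65) × (1−0.8) × (1−0.75) × (1−0.35) × 0.5 = 0.0011375
papaya: 0.35 × (1−0.65) × (1−0.7) × (1−0.65) × (1−0.3) × 0.75 = 0.0067528125
guava: 0.45 × (1−0.5) × (1−0.75) × (1−0.55) × (1−0.45) × 0.25 = 0.00348046875
P(papaya | x) = 0.0067528125 / 0.01137078125 ≈ 0.594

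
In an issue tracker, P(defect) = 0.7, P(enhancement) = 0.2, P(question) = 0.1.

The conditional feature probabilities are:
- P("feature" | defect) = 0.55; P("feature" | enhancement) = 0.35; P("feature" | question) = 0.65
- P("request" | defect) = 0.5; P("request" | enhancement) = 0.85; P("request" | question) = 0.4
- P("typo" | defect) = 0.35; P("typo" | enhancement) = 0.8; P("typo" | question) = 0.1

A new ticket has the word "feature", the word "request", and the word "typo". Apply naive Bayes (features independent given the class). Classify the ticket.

defect

defect: 0.7 × 0.55 × 0.5 × 0.35 = 0.067375
enhancement: 0.2 × 0.35 × 0.85 × 0.8 = 0.0476
question: 0.1 × 0.65 × 0.4 × 0.1 = 0.0026
Highest score → defect.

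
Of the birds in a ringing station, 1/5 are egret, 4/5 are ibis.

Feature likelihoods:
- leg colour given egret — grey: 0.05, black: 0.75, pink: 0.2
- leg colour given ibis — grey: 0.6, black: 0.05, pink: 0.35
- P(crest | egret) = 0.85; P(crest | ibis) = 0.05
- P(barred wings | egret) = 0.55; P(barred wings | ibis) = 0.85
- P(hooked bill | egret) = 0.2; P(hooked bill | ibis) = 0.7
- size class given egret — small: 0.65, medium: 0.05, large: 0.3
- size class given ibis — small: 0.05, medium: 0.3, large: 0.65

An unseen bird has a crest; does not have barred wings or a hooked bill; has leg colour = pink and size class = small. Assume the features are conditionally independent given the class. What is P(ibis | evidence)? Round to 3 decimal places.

egret: 0.2 × 0.2 × 0.85 × (1−0.55) × (1−0.2) × 0.65 = 0.007956
ibis: 0.8 × 0.35 × 0.05 × (1−0.85) × (1−0.7) × 0.05 = 0.0000315
P(ibis | x) = 0.0000315 / 0.0079875 ≈ 0.004

0.004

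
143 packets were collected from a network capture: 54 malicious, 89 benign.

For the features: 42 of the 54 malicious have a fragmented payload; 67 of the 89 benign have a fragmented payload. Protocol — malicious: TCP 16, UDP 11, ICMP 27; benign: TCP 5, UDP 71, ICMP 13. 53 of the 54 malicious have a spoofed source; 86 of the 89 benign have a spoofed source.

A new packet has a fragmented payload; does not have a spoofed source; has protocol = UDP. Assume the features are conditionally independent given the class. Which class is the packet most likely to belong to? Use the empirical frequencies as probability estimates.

benign

malicious: (54/143) × (42/54) × (11/54) × (1/54) ≈ 0.00110795
benign: (89/143) × (67/89) × (71/89) × (3/89) ≈ 0.0125991
Highest score → benign.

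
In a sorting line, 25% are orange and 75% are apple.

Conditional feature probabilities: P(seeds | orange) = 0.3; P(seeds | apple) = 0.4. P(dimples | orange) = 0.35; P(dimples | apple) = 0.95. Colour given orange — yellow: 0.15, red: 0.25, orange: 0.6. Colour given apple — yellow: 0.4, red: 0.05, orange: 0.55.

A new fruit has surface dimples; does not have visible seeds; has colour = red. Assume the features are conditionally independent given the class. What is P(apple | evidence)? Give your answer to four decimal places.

orange: 0.25 × (1−0.3) × 0.35 × 0.25 = 0.0153125
apple: 0.75 × (1−0.4) × 0.95 × 0.05 = 0.021375
P(apple | x) = 0.021375 / 0.0366875 ≈ 0.5826

0.5826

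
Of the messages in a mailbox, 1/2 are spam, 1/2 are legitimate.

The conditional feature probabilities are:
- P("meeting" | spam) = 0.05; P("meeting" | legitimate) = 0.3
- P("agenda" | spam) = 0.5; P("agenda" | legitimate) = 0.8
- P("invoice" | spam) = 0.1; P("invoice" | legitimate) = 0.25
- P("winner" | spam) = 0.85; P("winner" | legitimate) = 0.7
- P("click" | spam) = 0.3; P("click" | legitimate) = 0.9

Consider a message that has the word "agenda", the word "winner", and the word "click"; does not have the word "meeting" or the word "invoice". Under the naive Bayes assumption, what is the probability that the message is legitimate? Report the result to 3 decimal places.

0.708

spam: 0.5 × (1−0.05) × 0.5 × (1−0.1) × 0.85 × 0.3 = 0.05450625
legitimate: 0.5 × (1−0.3) × 0.8 × (1−0.25) × 0.7 × 0.9 = 0.1323
P(legitimate | x) = 0.1323 / 0.18680625 ≈ 0.708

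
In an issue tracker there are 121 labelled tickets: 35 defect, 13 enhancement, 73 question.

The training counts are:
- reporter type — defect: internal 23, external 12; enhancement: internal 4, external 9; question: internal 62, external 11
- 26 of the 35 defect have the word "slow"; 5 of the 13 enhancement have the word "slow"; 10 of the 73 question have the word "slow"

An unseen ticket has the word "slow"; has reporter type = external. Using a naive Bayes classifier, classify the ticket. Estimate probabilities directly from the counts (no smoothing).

defect

defect: (35/121) × (12/35) × (26/35) ≈ 0.0736718
enhancement: (13/121) × (9/13) × (5/13) ≈ 0.0286078
question: (73/121) × (11/73) × (10/73) ≈ 0.0124533
Highest score → defect.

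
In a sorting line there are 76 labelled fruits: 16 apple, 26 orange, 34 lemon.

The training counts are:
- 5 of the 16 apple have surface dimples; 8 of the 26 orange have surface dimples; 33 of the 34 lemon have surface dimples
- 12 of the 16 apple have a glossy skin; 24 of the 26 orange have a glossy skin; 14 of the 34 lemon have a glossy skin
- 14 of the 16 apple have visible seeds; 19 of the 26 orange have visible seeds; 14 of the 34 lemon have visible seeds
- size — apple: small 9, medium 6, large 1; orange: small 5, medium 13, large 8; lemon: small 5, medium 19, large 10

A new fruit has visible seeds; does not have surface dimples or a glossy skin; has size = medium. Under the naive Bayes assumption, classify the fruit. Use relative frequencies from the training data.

apple: (16/76) × (11/16) × (4/16) × (14/16) × (6/16) ≈ 0.0118729
orange: (26/76) × (18/26) × (2/26) × (19/26) × (13/26) ≈ 0.0066568
lemon: (34/76) × (1/34) × (20/34) × (14/34) × (19/34) ≈ 0.00178099
Highest score → apple.

apple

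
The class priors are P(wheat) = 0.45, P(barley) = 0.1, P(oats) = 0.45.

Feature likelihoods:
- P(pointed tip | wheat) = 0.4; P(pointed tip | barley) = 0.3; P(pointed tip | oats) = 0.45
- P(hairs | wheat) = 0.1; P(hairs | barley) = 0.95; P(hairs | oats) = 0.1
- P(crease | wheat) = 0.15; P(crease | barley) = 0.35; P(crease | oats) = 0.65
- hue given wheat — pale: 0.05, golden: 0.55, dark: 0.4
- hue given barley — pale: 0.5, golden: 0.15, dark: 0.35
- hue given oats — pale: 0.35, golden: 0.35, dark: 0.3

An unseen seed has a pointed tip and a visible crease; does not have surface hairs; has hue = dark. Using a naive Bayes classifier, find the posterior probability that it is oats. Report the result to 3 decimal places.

0.782

wheat: 0.45 × 0.4 × (1−0.1) × 0.15 × 0.4 = 0.00972
barley: 0.1 × 0.3 × (1−0.95) × 0.35 × 0.35 = 0.00018375
oats: 0.45 × 0.45 × (1−0.1) × 0.65 × 0.3 = 0.03553875
P(oats | x) = 0.03553875 / 0.0454425 ≈ 0.782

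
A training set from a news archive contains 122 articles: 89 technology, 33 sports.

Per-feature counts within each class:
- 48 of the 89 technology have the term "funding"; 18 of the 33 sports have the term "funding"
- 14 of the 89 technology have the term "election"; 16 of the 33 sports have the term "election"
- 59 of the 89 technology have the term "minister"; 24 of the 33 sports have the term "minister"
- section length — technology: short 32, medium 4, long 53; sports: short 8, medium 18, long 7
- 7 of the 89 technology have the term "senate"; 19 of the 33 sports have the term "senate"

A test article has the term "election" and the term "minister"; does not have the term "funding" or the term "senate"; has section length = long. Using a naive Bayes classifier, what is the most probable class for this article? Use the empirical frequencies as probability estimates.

technology: (89/122) × (41/89) × (14/89) × (59/89) × (53/89) × (82/89) ≈ 0.019228
sports: (33/122) × (15/33) × (16/33) × (24/33) × (7/33) × (14/33) ≈ 0.00390151
Highest score → technology.

technology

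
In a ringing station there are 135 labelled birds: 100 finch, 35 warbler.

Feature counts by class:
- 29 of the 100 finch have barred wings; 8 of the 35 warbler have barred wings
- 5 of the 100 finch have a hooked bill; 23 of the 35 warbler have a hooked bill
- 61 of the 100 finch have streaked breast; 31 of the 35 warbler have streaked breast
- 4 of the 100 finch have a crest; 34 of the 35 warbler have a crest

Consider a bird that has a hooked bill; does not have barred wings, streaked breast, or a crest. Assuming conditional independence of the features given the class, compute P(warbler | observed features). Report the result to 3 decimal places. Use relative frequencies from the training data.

finch: (100/135) × (71/100) × (5/100) × (39/100) × (96/100) ≈ 0.00984533
warbler: (35/135) × (27/35) × (23/35) × (4/35) × (1/35) ≈ 0.000429155
P(warbler | x) = 0.000429155 / 0.010274485 ≈ 0.042

0.042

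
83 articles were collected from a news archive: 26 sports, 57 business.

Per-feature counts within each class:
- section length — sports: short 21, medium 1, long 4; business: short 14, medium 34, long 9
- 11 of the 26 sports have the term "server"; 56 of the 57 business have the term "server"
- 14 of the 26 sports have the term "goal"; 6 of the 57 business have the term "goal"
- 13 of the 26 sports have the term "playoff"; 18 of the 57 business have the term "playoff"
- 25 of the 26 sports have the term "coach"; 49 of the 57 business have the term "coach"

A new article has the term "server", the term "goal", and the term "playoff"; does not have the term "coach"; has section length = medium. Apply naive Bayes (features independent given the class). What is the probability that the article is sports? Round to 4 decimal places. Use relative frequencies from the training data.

0.0273

sports: (26/83) × (1/26) × (11/26) × (14/26) × (13/26) × (1/26) ≈ 0.0000527828
business: (57/83) × (34/57) × (56/57) × (6/57) × (18/57) × (8/57) ≈ 0.0018776
P(sports | x) = 0.0000527828 / 0.0019303828 ≈ 0.0273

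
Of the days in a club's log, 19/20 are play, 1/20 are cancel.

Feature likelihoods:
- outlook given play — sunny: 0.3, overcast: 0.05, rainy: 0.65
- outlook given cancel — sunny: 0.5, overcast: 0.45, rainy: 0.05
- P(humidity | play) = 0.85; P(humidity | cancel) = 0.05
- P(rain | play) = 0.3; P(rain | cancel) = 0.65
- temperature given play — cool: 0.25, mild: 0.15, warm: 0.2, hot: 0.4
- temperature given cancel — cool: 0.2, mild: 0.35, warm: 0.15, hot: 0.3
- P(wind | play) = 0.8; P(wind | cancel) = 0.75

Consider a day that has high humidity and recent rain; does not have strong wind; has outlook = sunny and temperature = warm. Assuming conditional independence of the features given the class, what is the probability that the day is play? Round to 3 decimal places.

0.990

play: 0.95 × 0.3 × 0.85 × 0.3 × 0.2 × (1−0.8) = 0.002907
cancel: 0.05 × 0.5 × 0.05 × 0.65 × 0.15 × (1−0.75) = 0.00003046875
P(play | x) = 0.002907 / 0.00293746875 ≈ 0.990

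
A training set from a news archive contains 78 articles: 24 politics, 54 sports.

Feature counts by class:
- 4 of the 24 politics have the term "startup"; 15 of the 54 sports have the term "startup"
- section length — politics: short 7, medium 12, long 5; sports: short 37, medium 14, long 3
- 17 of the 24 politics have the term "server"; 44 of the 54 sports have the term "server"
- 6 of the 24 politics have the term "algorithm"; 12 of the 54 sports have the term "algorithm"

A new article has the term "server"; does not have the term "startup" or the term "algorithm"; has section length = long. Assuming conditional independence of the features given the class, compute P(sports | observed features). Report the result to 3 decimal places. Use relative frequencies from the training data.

0.383

politics: (24/78) × (20/24) × (5/24) × (17/24) × (18/24) ≈ 0.0283787
sports: (54/78) × (39/54) × (3/54) × (44/54) × (42/54) ≈ 0.017604
P(sports | x) = 0.017604 / 0.0459827 ≈ 0.383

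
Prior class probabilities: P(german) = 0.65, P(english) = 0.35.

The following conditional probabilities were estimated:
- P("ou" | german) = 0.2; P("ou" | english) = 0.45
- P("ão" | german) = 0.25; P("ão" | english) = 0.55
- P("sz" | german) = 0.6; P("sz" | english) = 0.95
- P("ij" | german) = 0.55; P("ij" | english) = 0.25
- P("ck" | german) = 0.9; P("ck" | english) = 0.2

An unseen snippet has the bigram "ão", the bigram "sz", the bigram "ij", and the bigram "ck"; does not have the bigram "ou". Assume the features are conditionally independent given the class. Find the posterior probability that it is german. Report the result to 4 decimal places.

german: 0.65 × (1−0.2) × 0.25 × 0.6 × 0.55 × 0.9 = 0.03861
english: 0.35 × (1−0.45) × 0.55 × 0.95 × 0.25 × 0.2 = 0.0050290625
P(german | x) = 0.03861 / 0.0436390625 ≈ 0.8848

0.8848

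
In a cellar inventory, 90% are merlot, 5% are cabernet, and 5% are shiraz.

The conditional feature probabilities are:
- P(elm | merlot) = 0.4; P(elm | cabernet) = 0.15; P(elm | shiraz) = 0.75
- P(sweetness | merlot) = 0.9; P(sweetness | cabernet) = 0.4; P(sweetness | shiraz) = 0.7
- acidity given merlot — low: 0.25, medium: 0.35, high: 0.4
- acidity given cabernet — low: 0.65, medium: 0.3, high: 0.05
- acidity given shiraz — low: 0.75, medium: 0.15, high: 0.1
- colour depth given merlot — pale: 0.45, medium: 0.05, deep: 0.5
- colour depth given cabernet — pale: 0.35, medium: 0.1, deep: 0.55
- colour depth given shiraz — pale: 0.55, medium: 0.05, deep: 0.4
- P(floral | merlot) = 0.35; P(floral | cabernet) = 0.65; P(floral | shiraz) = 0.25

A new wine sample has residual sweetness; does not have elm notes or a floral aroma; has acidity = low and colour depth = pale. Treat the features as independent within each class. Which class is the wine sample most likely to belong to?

merlot: 0.9 × (1−0.4) × 0.9 × 0.25 × 0.45 × (1−0.35) = 0.03553875
cabernet: 0.05 × (1−0.15) × 0.4 × 0.65 × 0.35 × (1−0.65) = 0.001353625
shiraz: 0.05 × (1−0.75) × 0.7 × 0.75 × 0.55 × (1−0.25) = 0.00270703125
Highest score → merlot.

merlot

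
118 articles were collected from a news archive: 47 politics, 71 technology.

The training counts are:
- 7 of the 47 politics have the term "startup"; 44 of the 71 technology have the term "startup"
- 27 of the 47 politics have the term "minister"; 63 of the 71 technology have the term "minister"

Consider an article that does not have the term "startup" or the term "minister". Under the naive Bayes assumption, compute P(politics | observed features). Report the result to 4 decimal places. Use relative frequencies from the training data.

politics: (47/118) × (40/47) × (20/47) ≈ 0.144248
technology: (71/118) × (27/71) × (8/71) ≈ 0.0257818
P(politics | x) = 0.144248 / 0.1700298 ≈ 0.8484

0.8484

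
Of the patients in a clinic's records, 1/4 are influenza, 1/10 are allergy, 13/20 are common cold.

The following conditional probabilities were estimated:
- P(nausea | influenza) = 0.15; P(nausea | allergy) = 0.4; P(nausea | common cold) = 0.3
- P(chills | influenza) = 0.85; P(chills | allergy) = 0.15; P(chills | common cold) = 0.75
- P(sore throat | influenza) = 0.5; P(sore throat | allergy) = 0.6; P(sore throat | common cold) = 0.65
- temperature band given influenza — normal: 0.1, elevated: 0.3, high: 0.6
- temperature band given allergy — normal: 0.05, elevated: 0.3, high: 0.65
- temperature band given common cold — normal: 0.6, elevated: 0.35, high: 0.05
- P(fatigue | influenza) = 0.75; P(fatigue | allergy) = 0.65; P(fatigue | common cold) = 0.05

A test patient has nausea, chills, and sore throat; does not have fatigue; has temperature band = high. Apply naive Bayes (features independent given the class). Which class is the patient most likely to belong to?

influenza: 0.25 × 0.15 × 0.85 × 0.5 × 0.6 × (1−0.75) = 0.002390625
allergy: 0.1 × 0.4 × 0.15 × 0.6 × 0.65 × (1−0.65) = 0.000819
common cold: 0.65 × 0.3 × 0.75 × 0.65 × 0.05 × (1−0.05) = 0.00451546875
Highest score → common cold.

common cold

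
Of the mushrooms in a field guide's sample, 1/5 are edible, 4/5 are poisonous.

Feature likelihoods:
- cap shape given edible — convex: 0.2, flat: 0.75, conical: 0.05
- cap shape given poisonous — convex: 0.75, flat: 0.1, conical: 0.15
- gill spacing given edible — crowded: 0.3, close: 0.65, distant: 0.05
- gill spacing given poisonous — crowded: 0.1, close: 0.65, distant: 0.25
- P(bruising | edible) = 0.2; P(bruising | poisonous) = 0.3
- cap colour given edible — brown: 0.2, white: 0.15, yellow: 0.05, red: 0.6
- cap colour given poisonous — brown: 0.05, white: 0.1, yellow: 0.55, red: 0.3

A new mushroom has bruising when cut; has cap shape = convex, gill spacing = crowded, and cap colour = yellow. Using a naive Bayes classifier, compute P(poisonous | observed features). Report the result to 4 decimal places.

0.9880

edible: 0.2 × 0.2 × 0.3 × 0.2 × 0.05 = 0.00012
poisonous: 0.8 × 0.75 × 0.1 × 0.3 × 0.55 = 0.0099
P(poisonous | x) = 0.0099 / 0.01002 ≈ 0.9880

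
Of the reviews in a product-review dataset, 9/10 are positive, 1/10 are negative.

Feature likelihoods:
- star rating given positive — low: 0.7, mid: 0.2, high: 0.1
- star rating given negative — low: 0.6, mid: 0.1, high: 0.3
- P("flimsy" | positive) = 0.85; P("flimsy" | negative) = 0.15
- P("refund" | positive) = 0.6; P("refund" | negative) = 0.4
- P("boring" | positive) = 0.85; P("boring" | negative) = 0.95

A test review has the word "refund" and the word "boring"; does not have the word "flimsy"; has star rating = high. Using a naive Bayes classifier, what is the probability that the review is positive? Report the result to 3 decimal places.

positive: 0.9 × 0.1 × (1−0.85) × 0.6 × 0.85 = 0.006885
negative: 0.1 × 0.3 × (1−0.15) × 0.4 × 0.95 = 0.00969
P(positive | x) = 0.006885 / 0.016575 ≈ 0.415

0.415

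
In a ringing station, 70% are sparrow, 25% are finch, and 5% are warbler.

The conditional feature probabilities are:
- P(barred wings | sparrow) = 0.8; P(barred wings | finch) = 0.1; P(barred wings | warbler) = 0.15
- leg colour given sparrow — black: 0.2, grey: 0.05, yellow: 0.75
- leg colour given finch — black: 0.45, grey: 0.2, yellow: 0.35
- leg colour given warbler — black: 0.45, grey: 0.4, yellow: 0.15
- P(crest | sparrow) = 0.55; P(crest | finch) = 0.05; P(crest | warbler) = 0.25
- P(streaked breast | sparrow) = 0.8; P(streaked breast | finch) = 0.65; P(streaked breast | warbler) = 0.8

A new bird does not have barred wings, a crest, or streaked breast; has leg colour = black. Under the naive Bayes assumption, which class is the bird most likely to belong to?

sparrow: 0.7 × (1−0.8) × 0.2 × (1−0.55) × (1−0.8) = 0.00252
finch: 0.25 × (1−0.1) × 0.45 × (1−0.05) × (1−0.65) = 0.033665625
warbler: 0.05 × (1−0.15) × 0.45 × (1−0.25) × (1−0.8) = 0.00286875
Highest score → finch.

finch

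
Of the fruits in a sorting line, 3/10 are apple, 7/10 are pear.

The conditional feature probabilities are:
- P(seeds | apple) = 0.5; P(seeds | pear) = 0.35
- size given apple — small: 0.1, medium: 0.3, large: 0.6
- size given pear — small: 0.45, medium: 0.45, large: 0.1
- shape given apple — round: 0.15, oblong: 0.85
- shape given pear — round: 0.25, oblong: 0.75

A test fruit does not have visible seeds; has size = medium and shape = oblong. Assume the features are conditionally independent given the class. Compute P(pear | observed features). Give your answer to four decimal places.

apple: 0.3 × (1−0.5) × 0.3 × 0.85 = 0.03825
pear: 0.7 × (1−0.35) × 0.45 × 0.75 = 0.1535625
P(pear | x) = 0.1535625 / 0.1918125 ≈ 0.8006

0.8006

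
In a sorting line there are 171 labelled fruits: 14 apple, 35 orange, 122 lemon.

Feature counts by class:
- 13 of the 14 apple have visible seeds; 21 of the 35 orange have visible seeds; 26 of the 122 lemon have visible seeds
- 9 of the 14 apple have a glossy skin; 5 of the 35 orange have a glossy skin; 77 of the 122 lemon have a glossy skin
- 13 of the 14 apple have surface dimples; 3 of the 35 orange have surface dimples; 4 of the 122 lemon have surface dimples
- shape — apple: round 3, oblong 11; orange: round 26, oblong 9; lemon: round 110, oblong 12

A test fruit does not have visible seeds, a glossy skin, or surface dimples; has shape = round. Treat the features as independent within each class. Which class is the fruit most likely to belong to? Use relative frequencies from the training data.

apple: (14/171) × (1/14) × (5/14) × (1/14) × (3/14) ≈ 0.0000319677
orange: (35/171) × (14/35) × (30/35) × (32/35) × (26/35) ≈ 0.047662
lemon: (122/171) × (96/122) × (45/122) × (118/122) × (110/122) ≈ 0.180585
Highest score → lemon.

lemon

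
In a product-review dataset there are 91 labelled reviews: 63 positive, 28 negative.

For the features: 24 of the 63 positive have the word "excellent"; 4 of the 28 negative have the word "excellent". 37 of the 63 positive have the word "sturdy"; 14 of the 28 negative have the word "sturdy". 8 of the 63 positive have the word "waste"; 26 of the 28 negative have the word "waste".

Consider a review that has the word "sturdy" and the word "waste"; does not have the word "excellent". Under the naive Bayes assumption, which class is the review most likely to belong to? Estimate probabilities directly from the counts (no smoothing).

positive: (63/91) × (39/63) × (37/63) × (8/63) ≈ 0.031962
negative: (28/91) × (24/28) × (14/28) × (26/28) ≈ 0.122449
Highest score → negative.

negative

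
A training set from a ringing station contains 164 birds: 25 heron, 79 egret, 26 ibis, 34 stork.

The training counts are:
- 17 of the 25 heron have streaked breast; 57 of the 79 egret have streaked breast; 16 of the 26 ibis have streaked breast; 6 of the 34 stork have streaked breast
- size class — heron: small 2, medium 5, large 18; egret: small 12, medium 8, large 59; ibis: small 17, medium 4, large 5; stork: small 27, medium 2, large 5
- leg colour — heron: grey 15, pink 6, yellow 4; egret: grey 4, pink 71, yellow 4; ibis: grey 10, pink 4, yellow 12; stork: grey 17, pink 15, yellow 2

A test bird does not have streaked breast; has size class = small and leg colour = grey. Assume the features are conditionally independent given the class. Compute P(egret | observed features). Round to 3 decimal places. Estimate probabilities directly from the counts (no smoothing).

0.012

heron: (25/164) × (8/25) × (2/25) × (15/25) ≈ 0.00234146
egret: (79/164) × (22/79) × (12/79) × (4/79) ≈ 0.00103173
ibis: (26/164) × (10/26) × (17/26) × (10/26) ≈ 0.0153341
stork: (34/164) × (28/34) × (27/34) × (17/34) ≈ 0.0677905
P(egret | x) = 0.00103173 / 0.08649779 ≈ 0.012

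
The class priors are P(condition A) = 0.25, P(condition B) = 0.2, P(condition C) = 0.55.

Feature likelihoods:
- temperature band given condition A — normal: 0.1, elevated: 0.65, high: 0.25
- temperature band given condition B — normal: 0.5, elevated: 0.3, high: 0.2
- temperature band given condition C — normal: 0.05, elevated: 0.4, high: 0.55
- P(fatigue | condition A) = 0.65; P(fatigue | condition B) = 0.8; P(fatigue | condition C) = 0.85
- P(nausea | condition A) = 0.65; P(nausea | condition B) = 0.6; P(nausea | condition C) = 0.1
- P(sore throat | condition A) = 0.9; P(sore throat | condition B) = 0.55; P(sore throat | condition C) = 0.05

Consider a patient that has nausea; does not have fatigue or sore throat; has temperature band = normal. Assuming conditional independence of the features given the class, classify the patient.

condition B

condition A: 0.25 × 0.1 × (1−0.65) × 0.65 × (1−0.9) = 0.00056875
condition B: 0.2 × 0.5 × (1−0.8) × 0.6 × (1−0.55) = 0.0054
condition C: 0.55 × 0.05 × (1−0.85) × 0.1 × (1−0.05) = 0.000391875
Highest score → condition B.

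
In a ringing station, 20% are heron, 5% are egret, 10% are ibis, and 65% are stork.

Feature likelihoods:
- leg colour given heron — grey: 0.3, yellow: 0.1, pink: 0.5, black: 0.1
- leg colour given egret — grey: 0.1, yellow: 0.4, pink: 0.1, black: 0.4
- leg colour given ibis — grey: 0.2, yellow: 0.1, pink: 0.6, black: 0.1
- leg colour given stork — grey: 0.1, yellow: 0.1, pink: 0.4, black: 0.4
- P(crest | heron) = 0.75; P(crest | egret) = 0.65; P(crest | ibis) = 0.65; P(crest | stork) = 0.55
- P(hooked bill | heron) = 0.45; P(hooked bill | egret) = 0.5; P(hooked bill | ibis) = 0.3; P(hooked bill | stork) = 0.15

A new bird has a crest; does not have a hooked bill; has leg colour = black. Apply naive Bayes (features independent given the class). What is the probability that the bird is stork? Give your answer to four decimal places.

0.8630

heron: 0.2 × 0.1 × 0.75 × (1−0.45) = 0.00825
egret: 0.05 × 0.4 × 0.65 × (1−0.5) = 0.0065
ibis: 0.1 × 0.1 × 0.65 × (1−0.3) = 0.00455
stork: 0.65 × 0.4 × 0.55 × (1−0.15) = 0.12155
P(stork | x) = 0.12155 / 0.14085 ≈ 0.8630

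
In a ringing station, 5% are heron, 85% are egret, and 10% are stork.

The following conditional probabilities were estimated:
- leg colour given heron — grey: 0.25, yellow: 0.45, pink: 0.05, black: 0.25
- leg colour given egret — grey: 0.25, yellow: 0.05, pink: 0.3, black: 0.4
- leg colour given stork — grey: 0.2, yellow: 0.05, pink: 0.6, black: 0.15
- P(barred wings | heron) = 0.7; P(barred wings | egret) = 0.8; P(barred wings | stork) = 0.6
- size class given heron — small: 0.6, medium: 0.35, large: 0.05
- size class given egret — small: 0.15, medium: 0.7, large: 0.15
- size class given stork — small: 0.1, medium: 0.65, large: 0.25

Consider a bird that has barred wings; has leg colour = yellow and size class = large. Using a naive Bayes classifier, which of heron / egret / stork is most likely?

heron: 0.05 × 0.45 × 0.7 × 0.05 = 0.0007875
egret: 0.85 × 0.05 × 0.8 × 0.15 = 0.0051
stork: 0.1 × 0.05 × 0.6 × 0.25 = 0.00075
Highest score → egret.

egret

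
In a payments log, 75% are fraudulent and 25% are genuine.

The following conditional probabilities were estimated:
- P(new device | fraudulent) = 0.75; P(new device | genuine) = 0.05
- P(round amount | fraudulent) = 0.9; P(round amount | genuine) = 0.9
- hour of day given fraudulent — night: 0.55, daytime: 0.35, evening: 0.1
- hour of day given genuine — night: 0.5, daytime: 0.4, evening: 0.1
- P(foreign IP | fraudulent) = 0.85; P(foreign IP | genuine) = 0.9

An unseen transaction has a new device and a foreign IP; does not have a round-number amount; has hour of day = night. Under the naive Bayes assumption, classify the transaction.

fraudulent: 0.75 × 0.75 × (1−0.9) × 0.55 × 0.85 = 0.026296875
genuine: 0.25 × 0.05 × (1−0.9) × 0.5 × 0.9 = 0.0005625
Highest score → fraudulent.

fraudulent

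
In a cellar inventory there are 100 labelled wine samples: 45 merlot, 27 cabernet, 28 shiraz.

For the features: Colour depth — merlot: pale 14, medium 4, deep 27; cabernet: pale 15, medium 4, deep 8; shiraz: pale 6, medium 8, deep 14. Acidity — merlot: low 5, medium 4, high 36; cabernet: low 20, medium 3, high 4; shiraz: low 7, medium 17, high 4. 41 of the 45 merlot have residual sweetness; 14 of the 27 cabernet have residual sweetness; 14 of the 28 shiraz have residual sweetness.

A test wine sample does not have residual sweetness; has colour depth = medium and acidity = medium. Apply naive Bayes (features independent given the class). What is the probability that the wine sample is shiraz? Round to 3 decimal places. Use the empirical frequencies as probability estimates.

0.908

merlot: (45/100) × (4/45) × (4/45) × (4/45) ≈ 0.000316049
cabernet: (27/100) × (4/27) × (3/27) × (13/27) ≈ 0.00213992
shiraz: (28/100) × (8/28) × (17/28) × (14/28) ≈ 0.0242857
P(shiraz | x) = 0.0242857 / 0.026741669 ≈ 0.908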